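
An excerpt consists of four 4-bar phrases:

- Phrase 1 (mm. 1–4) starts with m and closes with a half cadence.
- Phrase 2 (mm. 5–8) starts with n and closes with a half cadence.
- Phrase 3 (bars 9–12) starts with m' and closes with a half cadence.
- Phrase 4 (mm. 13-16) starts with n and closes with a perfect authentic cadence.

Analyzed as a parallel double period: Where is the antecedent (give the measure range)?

measures 1–8

In a double period the four phrases pair into a large antecedent (phrases 1–2, ending half cadence) and a large consequent (phrases 3–4, ending perfect authentic cadence). The antecedent spans bars 1–8.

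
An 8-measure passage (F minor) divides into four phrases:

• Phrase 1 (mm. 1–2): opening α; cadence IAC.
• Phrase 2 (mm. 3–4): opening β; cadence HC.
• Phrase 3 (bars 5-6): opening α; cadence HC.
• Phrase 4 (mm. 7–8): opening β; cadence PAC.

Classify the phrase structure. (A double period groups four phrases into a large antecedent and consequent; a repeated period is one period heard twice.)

parallel double period

Four phrases in two halves: the first half (bars 1–4) ends with a half cadence, the second (bars 5–8) with a perfect authentic cadence — a large antecedent–consequent pair, i.e. a double period.
Phrase 3 begins with the same material as phrase 1, making it parallel.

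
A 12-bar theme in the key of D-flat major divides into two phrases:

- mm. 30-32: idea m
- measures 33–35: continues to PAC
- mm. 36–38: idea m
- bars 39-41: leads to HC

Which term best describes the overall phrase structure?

phrase group

The second phrase closes with a half cadence, which is not stronger than the first phrase's perfect authentic cadence; without a weak→strong cadential pair there is no antecedent–consequent relationship, so this is a phrase group rather than a period.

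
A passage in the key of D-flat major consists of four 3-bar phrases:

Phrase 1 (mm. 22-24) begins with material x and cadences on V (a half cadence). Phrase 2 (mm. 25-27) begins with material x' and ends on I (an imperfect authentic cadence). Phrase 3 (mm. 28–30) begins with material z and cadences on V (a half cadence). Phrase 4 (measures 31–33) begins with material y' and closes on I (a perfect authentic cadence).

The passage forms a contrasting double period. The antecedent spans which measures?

In a double period the four phrases pair into a large antecedent (phrases 1–2, ending imperfect authentic cadence) and a large consequent (phrases 3–4, ending perfect authentic cadence). The antecedent spans measures 22-27.

measures 22–27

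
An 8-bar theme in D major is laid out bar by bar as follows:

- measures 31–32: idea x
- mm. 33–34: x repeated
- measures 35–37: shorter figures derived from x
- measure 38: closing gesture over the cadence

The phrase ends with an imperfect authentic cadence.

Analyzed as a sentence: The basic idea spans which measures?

The presentation of a sentence is the basic idea (measures 31-32) plus its repetition (measures 33-34); the basic idea is therefore measures 31–32.

measures 31–32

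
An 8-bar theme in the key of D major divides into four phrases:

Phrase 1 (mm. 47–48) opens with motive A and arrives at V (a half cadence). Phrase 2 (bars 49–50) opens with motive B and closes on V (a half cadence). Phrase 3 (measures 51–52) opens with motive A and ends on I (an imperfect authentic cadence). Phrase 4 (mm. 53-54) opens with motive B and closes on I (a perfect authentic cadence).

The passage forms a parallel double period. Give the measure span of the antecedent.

In a double period the first pair of phrases (ending half cadence) is the large antecedent and the second pair (ending perfect authentic cadence) is the large consequent; the antecedent is measures 47–50.

measures 47–50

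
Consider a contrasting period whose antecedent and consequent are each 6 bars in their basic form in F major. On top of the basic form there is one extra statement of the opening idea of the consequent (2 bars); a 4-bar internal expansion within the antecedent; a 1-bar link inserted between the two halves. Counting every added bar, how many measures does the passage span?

Basic contrasting period: 6 + 6 = 12 bars.
12 (basic form) + 2 (extra statement) + 4 (internal expansion) + 1 (link) = 19.

19 measures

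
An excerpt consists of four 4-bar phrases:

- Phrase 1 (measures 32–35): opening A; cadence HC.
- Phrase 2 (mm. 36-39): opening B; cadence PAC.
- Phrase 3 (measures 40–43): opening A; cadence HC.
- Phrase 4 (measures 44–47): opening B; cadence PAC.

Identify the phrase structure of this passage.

The cadence pattern HC–PAC–HC–PAC is weak–strong twice, and phrases 3–4 restate phrases 1–2: a period heard twice, not a double period (which would end weakly at phrase 2).

repeated period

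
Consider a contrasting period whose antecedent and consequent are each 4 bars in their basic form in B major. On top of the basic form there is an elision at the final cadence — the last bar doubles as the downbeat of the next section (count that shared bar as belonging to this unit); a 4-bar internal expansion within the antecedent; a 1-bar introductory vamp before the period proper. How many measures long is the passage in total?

Basic contrasting period: 4 + 4 = 8 bars.
8 (basic form) + 4 (internal expansion) + 1 (introduction) = 13.
The elision shares a bar with the next section but does not change this unit's count.

13 measures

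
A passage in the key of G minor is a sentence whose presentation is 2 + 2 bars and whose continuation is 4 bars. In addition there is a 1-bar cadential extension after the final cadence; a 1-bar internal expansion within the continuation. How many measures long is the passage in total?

Basic sentence: 2 + 2 + 4 = 8 bars.
8 (basic form) + 1 (cadential extension) + 1 (internal expansion) = 10.

10 measures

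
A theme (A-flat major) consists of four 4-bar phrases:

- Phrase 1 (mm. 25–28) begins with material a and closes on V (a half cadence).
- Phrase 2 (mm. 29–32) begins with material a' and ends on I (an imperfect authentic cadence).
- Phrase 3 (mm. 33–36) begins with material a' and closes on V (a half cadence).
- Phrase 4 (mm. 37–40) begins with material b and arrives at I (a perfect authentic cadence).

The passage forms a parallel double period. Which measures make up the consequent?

measures 33–40

In a double period the four phrases pair into a large antecedent (phrases 1–2, ending imperfect authentic cadence) and a large consequent (phrases 3–4, ending perfect authentic cadence). The consequent spans mm. 33–40.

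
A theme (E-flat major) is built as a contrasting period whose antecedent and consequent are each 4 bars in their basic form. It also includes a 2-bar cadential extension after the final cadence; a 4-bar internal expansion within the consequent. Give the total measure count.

14 measures

Basic contrasting period: 4 + 4 = 8 bars.
8 (basic form) + 2 (cadential extension) + 4 (internal expansion) = 14.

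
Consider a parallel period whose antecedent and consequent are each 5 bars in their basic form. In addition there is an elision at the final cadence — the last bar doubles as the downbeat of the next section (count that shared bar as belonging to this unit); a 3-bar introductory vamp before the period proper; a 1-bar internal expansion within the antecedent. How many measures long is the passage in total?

14 measures

Basic parallel period: 5 + 5 = 10 bars.
10 (basic form) + 3 (introduction) + 1 (internal expansion) = 14.
The elision shares a bar with the next section but does not change this unit's count.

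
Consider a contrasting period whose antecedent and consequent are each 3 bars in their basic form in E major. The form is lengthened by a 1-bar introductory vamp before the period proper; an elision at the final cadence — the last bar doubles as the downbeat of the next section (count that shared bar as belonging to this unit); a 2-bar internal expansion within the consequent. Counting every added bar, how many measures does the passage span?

Basic contrasting period: 3 + 3 = 6 bars.
6 (basic form) + 1 (introduction) + 2 (internal expansion) = 9.
The elision shares a bar with the next section but does not change this unit's count.

9 measures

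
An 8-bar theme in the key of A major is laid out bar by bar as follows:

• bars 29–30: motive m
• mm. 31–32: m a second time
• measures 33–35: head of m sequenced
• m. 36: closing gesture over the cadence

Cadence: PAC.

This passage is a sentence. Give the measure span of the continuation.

measures 33–36

After the presentation (measures 29–32), the continuation covers the fragmentation through the cadence: bars 33-36.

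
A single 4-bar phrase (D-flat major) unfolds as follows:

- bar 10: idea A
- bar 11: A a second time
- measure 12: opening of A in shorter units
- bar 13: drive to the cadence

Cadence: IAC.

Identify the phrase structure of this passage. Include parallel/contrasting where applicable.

sentence

Basic idea (m. 10) + its repetition (m. 11) form the presentation; fragmentation and cadence (bars 12-13) form the continuation — the 4-bar whole is a sentence.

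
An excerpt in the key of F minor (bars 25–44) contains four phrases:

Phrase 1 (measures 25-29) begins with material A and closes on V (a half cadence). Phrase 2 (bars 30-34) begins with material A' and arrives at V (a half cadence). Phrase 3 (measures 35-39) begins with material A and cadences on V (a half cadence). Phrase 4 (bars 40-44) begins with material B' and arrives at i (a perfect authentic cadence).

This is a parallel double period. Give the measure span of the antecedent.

measures 25–34

In a double period the first pair of phrases (ending half cadence) is the large antecedent and the second pair (ending perfect authentic cadence) is the large consequent; the antecedent is measures 25–34.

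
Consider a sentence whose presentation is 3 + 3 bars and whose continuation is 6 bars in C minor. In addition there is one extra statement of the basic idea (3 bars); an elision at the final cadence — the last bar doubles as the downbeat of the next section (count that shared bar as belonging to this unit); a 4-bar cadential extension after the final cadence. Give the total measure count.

19 measures

Basic sentence: 3 + 3 + 6 = 12 bars.
12 (basic form) + 3 (extra statement) + 4 (cadential extension) = 19.
The elision shares a bar with the next section but does not change this unit's count.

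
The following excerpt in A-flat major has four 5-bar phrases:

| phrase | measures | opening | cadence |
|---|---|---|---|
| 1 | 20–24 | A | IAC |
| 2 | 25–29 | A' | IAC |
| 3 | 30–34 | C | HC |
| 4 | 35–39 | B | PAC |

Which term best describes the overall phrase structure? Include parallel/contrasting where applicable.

Four phrases in two halves: the first half (measures 20–29) ends with an imperfect authentic cadence, the second (measures 30–39) with a perfect authentic cadence — a large antecedent–consequent pair, i.e. a double period.
Phrase 3 begins with different material from phrase 1, making it contrasting.

contrasting double period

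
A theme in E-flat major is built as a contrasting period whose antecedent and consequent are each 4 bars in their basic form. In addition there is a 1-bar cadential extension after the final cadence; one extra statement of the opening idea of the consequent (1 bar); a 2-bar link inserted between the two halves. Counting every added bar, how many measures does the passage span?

Basic contrasting period: 4 + 4 = 8 bars.
8 (basic form) + 1 (cadential extension) + 1 (extra statement) + 2 (link) = 12.

12 measures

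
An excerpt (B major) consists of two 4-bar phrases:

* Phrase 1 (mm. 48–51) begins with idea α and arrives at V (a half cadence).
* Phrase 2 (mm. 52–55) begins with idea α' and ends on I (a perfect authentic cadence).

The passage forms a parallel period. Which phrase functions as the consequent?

phrase 2

The phrase ending with the weaker cadence (half cadence) is the antecedent; the one ending more conclusively (perfect authentic cadence) is the consequent. The consequent is phrase 2.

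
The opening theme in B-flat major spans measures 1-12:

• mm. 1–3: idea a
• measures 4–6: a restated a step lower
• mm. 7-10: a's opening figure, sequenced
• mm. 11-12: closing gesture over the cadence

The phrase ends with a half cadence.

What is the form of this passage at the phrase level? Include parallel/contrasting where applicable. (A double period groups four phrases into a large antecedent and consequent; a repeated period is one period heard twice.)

Basic idea (measures 1–3) + its repetition (measures 4-6) form the presentation; fragmentation and cadence (measures 7-12) form the continuation — the 12-bar whole is a sentence.

sentence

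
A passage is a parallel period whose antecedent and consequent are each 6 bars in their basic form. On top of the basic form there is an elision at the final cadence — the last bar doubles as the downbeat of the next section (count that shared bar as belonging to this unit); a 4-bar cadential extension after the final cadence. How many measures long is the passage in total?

Basic parallel period: 6 + 6 = 12 bars.
12 (basic form) + 4 (cadential extension) = 16.
The elision shares a bar with the next section but does not change this unit's count.

16 measures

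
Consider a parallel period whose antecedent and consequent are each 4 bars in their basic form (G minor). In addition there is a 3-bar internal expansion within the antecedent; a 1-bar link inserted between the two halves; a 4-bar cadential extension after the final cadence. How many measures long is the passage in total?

16 measures

Basic parallel period: 4 + 4 = 8 bars.
8 (basic form) + 3 (internal expansion) + 1 (link) + 4 (cadential extension) = 16.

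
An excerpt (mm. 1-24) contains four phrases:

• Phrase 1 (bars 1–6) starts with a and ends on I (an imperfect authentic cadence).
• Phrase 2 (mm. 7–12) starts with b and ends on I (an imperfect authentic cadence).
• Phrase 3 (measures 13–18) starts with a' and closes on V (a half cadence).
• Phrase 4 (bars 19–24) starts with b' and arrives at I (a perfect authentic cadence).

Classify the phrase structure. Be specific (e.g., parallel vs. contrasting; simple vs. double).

parallel double period

Four phrases in two halves: the first half (mm. 1–12) ends with an imperfect authentic cadence, the second (mm. 13-24) with a perfect authentic cadence — a large antecedent–consequent pair, i.e. a double period.
Phrase 3 begins with the same material as phrase 1, making it parallel.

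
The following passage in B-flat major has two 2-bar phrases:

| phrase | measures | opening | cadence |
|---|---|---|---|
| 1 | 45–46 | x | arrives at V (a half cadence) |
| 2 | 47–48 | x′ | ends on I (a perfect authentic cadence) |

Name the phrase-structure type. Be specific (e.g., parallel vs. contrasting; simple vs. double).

Phrase 1 ends with a half cadence (weaker) and phrase 2 with a perfect authentic cadence (stronger): antecedent + consequent = a period.
The two phrases open with the same material (x / x′), so the period is parallel.

parallel period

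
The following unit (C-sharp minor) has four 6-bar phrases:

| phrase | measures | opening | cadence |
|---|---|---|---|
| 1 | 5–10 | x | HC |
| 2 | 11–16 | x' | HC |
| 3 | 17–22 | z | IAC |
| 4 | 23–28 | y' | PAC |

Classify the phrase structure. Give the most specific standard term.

contrasting double period

Four phrases in two halves: the first half (bars 5–16) ends with a half cadence, the second (bars 17–28) with a perfect authentic cadence — a large antecedent–consequent pair, i.e. a double period.
Phrase 3 begins with different material from phrase 1, making it contrasting.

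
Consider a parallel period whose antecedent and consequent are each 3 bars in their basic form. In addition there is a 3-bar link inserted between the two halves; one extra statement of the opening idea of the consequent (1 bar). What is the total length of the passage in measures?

Basic parallel period: 3 + 3 = 6 bars.
6 (basic form) + 3 (link) + 1 (extra statement) = 10.

10 measures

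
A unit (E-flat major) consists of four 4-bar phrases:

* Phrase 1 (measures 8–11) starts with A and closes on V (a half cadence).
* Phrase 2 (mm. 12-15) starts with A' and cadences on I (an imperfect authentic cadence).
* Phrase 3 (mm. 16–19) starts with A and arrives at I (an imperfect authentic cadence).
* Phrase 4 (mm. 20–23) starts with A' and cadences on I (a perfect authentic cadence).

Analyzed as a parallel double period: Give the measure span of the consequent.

In a double period the four phrases pair into a large antecedent (phrases 1–2, ending imperfect authentic cadence) and a large consequent (phrases 3–4, ending perfect authentic cadence). The consequent spans mm. 16–23.

measures 16–23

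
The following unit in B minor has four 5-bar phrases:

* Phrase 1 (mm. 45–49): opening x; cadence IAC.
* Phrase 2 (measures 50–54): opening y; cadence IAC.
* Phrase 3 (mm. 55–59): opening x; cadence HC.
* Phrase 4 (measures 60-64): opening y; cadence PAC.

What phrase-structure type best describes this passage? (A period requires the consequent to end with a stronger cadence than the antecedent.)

Four phrases in two halves: the first half (measures 45-54) ends with an imperfect authentic cadence, the second (measures 55-64) with a perfect authentic cadence — a large antecedent–consequent pair, i.e. a double period.
Phrase 3 begins with the same material as phrase 1, making it parallel.

parallel double period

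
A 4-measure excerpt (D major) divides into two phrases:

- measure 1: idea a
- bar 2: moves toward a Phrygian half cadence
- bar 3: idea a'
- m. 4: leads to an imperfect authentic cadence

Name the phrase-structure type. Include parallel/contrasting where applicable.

Phrase 1 ends with a Phrygian half cadence (weaker) and phrase 2 with an imperfect authentic cadence (stronger): antecedent + consequent = a period.
The two phrases open with the same material (a / a'), so the period is parallel.

parallel period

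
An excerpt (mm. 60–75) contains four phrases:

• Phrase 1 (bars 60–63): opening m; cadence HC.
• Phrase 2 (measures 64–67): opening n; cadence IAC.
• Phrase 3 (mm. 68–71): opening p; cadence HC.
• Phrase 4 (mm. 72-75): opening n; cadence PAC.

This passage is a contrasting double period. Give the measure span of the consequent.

In a double period the four phrases pair into a large antecedent (phrases 1–2, ending imperfect authentic cadence) and a large consequent (phrases 3–4, ending perfect authentic cadence). The consequent spans mm. 68-75.

measures 68–75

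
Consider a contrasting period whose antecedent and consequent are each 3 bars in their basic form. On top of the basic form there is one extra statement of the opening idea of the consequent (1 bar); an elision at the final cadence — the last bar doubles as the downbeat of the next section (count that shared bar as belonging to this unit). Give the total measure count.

Basic contrasting period: 3 + 3 = 6 bars.
6 (basic form) + 1 (extra statement) = 7.
The elision shares a bar with the next section but does not change this unit's count.

7 measures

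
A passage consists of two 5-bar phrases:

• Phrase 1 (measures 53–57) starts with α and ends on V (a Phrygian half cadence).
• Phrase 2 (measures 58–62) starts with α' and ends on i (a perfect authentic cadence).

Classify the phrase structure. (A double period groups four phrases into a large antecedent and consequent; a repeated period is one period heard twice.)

parallel period

Phrase 1 ends with a Phrygian half cadence (weaker) and phrase 2 with a perfect authentic cadence (stronger): antecedent + consequent = a period.
The two phrases open with the same material (α / α'), so the period is parallel.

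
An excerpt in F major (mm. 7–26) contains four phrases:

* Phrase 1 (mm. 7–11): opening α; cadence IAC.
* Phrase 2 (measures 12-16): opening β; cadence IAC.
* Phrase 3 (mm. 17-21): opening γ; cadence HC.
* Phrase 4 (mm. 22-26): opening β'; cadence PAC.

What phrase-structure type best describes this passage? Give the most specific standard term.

Four phrases in two halves: the first half (measures 7-16) ends with an imperfect authentic cadence, the second (bars 17–26) with a perfect authentic cadence — a large antecedent–consequent pair, i.e. a double period.
Phrase 3 begins with different material from phrase 1, making it contrasting.

contrasting double period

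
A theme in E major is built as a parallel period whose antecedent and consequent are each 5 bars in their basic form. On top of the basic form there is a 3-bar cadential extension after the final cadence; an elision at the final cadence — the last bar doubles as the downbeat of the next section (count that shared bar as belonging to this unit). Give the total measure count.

13 measures

Basic parallel period: 5 + 5 = 10 bars.
10 (basic form) + 3 (cadential extension) = 13.
The elision shares a bar with the next section but does not change this unit's count.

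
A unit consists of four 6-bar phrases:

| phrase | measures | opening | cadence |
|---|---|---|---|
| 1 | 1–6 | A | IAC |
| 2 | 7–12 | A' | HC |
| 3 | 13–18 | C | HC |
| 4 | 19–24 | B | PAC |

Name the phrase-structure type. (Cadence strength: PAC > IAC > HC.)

Four phrases in two halves: the first half (mm. 1–12) ends with a half cadence, the second (measures 13-24) with a perfect authentic cadence — a large antecedent–consequent pair, i.e. a double period.
Phrase 3 begins with different material from phrase 1, making it contrasting.

contrasting double period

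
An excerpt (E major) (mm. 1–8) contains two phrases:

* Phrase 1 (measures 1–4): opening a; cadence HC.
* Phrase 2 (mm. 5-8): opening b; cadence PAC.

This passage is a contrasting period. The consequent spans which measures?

The antecedent is the phrase ending with the weaker cadence (half cadence, phrase 1) and the consequent the one ending more conclusively (perfect authentic cadence, phrase 2); the consequent is mm. 5–8.

measures 5–8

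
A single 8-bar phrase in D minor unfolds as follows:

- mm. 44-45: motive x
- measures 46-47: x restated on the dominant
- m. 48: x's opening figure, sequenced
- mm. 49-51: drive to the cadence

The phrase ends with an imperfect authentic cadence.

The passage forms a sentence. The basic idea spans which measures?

measures 44–45

The presentation of a sentence is the basic idea (mm. 44–45) plus its repetition (mm. 46–47); the basic idea is therefore mm. 44–45.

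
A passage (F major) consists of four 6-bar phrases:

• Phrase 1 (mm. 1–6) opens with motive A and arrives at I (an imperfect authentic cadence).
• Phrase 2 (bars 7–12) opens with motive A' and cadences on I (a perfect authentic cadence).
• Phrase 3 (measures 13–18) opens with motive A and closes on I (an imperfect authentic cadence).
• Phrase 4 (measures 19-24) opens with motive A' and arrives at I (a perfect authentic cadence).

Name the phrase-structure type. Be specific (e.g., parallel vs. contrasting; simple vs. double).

repeated period

The cadence pattern IAC–PAC–IAC–PAC is weak–strong twice, and phrases 3–4 restate phrases 1–2: a period heard twice, not a double period (which would end weakly at phrase 2).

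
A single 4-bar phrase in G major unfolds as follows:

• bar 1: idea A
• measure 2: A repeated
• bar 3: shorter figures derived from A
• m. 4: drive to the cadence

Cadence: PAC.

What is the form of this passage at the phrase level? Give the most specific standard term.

sentence

Basic idea (measure 1) + its repetition (m. 2) form the presentation; fragmentation and cadence (bars 3-4) form the continuation — the 4-bar whole is a sentence.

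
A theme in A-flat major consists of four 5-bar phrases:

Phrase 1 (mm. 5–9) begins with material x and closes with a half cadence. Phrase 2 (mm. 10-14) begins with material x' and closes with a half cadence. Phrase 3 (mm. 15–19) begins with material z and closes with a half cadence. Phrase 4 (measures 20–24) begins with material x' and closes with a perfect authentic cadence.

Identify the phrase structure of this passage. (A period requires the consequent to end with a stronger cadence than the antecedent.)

contrasting double period

Four phrases in two halves: the first half (mm. 5-14) ends with a half cadence, the second (measures 15-24) with a perfect authentic cadence — a large antecedent–consequent pair, i.e. a double period.
Phrase 3 begins with different material from phrase 1, making it contrasting.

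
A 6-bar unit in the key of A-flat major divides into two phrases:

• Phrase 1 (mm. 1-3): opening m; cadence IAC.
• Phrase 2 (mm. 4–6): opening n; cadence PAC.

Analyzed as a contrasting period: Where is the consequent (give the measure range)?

measures 4–6

The antecedent is the phrase ending with the weaker cadence (imperfect authentic cadence, phrase 1) and the consequent the one ending more conclusively (perfect authentic cadence, phrase 2); the consequent is bars 4-6.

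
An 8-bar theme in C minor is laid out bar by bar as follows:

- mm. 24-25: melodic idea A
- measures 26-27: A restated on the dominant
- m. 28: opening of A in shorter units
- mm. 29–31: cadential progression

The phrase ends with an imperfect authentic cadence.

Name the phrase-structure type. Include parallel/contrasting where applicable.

Basic idea (measures 24–25) + its repetition (mm. 26–27) form the presentation; fragmentation and cadence (mm. 28–31) form the continuation — the 8-bar whole is a sentence.

sentence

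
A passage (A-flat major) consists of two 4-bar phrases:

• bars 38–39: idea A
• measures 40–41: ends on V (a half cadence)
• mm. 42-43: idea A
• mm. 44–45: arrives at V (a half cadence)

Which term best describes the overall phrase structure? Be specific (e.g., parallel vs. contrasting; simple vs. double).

repeated phrase

Both phrases have the same opening (A) and the same cadence (half cadence): the second is a restatement, not a consequent, so this is a repeated phrase rather than a period.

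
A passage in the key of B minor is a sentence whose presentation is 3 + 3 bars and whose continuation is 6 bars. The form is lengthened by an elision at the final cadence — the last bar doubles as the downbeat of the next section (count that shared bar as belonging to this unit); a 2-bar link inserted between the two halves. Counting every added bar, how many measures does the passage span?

Basic sentence: 3 + 3 + 6 = 12 bars.
12 (basic form) + 2 (link) = 14.
The elision shares a bar with the next section but does not change this unit's count.

14 measures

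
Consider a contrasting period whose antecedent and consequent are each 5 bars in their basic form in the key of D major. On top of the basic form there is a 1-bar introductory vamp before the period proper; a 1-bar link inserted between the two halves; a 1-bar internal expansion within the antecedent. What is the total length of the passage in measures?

Basic contrasting period: 5 + 5 = 10 bars.
10 (basic form) + 1 (introduction) + 1 (link) + 1 (internal expansion) = 13.

13 measures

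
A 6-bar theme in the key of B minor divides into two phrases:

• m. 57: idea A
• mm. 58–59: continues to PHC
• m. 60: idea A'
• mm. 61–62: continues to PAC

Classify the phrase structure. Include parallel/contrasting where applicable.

parallel period

Phrase 1 ends with a Phrygian half cadence (weaker) and phrase 2 with a perfect authentic cadence (stronger): antecedent + consequent = a period.
The two phrases open with the same material (A / A'), so the period is parallel.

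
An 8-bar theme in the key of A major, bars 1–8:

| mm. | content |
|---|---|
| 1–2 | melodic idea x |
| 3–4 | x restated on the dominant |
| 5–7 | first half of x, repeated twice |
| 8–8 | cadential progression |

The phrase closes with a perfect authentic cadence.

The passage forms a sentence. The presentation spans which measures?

measures 1–4

The presentation of a sentence is the basic idea (mm. 1–2) plus its repetition (mm. 3–4); the presentation is therefore mm. 1-4.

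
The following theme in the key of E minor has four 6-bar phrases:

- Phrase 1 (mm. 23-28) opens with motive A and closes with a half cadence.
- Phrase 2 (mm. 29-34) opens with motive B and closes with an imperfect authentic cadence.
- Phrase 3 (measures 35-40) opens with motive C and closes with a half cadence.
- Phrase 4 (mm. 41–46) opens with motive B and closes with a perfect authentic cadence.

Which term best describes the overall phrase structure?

Four phrases in two halves: the first half (measures 23–34) ends with an imperfect authentic cadence, the second (bars 35-46) with a perfect authentic cadence — a large antecedent–consequent pair, i.e. a double period.
Phrase 3 begins with different material from phrase 1, making it contrasting.

contrasting double period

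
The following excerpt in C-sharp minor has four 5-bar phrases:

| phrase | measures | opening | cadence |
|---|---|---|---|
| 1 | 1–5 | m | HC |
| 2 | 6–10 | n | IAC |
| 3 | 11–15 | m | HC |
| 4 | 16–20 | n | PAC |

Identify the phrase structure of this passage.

Four phrases in two halves: the first half (measures 1–10) ends with an imperfect authentic cadence, the second (mm. 11–20) with a perfect authentic cadence — a large antecedent–consequent pair, i.e. a double period.
Phrase 3 begins with the same material as phrase 1, making it parallel.

parallel double period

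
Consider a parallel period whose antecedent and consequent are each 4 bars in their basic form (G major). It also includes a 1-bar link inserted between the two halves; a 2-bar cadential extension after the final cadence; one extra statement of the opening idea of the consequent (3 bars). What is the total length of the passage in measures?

14 measures

Basic parallel period: 4 + 4 = 8 bars.
8 (basic form) + 1 (link) + 2 (cadential extension) + 3 (extra statement) = 14.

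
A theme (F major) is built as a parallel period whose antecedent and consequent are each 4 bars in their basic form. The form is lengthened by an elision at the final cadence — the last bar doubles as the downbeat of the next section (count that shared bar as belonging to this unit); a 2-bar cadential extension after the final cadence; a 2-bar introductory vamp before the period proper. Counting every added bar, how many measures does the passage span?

12 measures

Basic parallel period: 4 + 4 = 8 bars.
8 (basic form) + 2 (cadential extension) + 2 (introduction) = 12.
The elision shares a bar with the next section but does not change this unit's count.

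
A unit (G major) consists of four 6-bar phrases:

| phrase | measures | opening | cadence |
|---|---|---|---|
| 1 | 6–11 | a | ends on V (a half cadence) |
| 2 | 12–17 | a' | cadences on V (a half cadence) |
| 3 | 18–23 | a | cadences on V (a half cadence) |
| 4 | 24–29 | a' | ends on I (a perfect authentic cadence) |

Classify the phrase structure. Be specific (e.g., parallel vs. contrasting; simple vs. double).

Four phrases in two halves: the first half (mm. 6-17) ends with a half cadence, the second (mm. 18–29) with a perfect authentic cadence — a large antecedent–consequent pair, i.e. a double period.
Phrase 3 begins with the same material as phrase 1, making it parallel.

parallel double period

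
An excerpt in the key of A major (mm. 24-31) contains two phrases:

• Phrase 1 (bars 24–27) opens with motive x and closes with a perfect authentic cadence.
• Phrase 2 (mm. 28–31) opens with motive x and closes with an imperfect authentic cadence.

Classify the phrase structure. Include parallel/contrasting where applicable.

phrase group

The second phrase closes with an imperfect authentic cadence, which is not stronger than the first phrase's perfect authentic cadence; without a weak→strong cadential pair there is no antecedent–consequent relationship, so this is a phrase group rather than a period.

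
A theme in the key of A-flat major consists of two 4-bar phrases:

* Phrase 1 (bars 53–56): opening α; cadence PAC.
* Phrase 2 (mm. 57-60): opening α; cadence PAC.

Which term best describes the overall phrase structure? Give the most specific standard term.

Both phrases have the same opening (α) and the same cadence (perfect authentic cadence): the second is a restatement, not a consequent, so this is a repeated phrase rather than a period.

repeated phrase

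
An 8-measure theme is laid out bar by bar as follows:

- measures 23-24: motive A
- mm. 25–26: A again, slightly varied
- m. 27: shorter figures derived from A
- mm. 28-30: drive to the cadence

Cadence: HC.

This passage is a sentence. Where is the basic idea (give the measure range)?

measures 23–24

The presentation of a sentence is the basic idea (measures 23–24) plus its repetition (bars 25–26); the basic idea is therefore mm. 23-24.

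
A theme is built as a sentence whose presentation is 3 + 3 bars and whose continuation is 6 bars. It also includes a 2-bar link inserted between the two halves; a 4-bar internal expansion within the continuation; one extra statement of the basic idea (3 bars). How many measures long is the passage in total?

Basic sentence: 3 + 3 + 6 = 12 bars.
12 (basic form) + 2 (link) + 4 (internal expansion) + 3 (extra statement) = 21.

21 measures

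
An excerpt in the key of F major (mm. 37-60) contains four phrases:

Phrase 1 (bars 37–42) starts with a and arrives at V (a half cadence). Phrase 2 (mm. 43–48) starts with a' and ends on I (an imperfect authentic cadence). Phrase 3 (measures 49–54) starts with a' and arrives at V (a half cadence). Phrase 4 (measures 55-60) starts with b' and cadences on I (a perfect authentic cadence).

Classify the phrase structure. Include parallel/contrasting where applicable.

parallel double period

Four phrases in two halves: the first half (mm. 37–48) ends with an imperfect authentic cadence, the second (mm. 49-60) with a perfect authentic cadence — a large antecedent–consequent pair, i.e. a double period.
Phrase 3 begins with the same material as phrase 1, making it parallel.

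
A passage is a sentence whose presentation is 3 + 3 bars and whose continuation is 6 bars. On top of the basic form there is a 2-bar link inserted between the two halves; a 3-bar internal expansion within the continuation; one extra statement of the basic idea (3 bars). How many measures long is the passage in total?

20 measures

Basic sentence: 3 + 3 + 6 = 12 bars.
12 (basic form) + 2 (link) + 3 (internal expansion) + 3 (extra statement) = 20.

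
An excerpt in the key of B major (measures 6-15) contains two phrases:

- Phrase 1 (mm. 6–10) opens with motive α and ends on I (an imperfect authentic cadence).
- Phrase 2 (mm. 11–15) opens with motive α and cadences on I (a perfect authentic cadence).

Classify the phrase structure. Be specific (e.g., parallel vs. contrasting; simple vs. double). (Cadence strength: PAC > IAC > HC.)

parallel period

Phrase 1 ends with an imperfect authentic cadence (weaker) and phrase 2 with a perfect authentic cadence (stronger): antecedent + consequent = a period.
The two phrases open with the same material (α / α), so the period is parallel.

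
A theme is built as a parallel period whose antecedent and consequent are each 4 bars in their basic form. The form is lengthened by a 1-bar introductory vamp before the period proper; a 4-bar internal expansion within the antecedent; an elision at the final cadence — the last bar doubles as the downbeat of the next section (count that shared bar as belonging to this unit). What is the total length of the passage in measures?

Basic parallel period: 4 + 4 = 8 bars.
8 (basic form) + 1 (introduction) + 4 (internal expansion) = 13.
The elision shares a bar with the next section but does not change this unit's count.

13 measures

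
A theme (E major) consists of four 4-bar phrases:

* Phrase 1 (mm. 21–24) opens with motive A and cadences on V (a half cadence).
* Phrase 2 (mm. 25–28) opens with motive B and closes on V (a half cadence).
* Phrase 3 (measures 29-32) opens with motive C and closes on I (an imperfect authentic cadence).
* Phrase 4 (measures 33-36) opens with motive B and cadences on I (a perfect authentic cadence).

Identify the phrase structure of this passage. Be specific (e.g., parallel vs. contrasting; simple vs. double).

contrasting double period

Four phrases in two halves: the first half (measures 21-28) ends with a half cadence, the second (bars 29–36) with a perfect authentic cadence — a large antecedent–consequent pair, i.e. a double period.
Phrase 3 begins with different material from phrase 1, making it contrasting.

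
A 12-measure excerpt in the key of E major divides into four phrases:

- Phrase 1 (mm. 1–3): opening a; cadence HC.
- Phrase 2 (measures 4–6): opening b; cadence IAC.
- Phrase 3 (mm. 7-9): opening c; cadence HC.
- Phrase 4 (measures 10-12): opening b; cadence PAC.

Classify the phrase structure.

contrasting double period

Four phrases in two halves: the first half (measures 1–6) ends with an imperfect authentic cadence, the second (bars 7-12) with a perfect authentic cadence — a large antecedent–consequent pair, i.e. a double period.
Phrase 3 begins with different material from phrase 1, making it contrasting.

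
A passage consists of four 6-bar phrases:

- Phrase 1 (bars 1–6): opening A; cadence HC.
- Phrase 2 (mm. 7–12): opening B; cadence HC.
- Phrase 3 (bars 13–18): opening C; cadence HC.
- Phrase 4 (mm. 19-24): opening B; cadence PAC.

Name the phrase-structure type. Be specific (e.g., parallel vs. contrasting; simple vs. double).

Four phrases in two halves: the first half (mm. 1–12) ends with a half cadence, the second (measures 13–24) with a perfect authentic cadence — a large antecedent–consequent pair, i.e. a double period.
Phrase 3 begins with different material from phrase 1, making it contrasting.

contrasting double period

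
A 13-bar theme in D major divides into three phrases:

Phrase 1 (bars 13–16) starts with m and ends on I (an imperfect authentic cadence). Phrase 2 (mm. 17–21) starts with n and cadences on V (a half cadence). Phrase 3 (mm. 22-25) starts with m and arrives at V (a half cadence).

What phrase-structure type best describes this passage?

The final phrase closes with a half cadence, which is not stronger than the preceding half cadence; the 3 phrases lack an overall antecedent–consequent design and so form a phrase group.

phrase group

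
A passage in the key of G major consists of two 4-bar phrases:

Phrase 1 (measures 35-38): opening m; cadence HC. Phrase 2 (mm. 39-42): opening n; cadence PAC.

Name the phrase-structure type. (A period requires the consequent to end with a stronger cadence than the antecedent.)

Phrase 1 ends with a half cadence (weaker) and phrase 2 with a perfect authentic cadence (stronger): antecedent + consequent = a period.
The two phrases open with different material (m / n), so the period is contrasting.

contrasting period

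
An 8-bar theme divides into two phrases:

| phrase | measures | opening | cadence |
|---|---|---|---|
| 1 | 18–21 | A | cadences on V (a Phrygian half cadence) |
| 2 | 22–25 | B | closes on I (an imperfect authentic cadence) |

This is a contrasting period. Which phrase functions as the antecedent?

The phrase ending with the weaker cadence (Phrygian half cadence) is the antecedent; the one ending more conclusively (imperfect authentic cadence) is the consequent. The antecedent is phrase 1.

phrase 1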